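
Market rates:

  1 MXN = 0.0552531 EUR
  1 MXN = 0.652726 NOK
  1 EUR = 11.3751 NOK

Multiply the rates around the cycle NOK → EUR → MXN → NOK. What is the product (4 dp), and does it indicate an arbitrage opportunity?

Around NOK → EUR → MXN → NOK: 1 ÷ 11.3751 ÷ 0.0552531 × 0.652726 = 1.038530
Product > 1; profitable direction is NOK → EUR → MXN → NOK.

1.0385 (arbitrage exists)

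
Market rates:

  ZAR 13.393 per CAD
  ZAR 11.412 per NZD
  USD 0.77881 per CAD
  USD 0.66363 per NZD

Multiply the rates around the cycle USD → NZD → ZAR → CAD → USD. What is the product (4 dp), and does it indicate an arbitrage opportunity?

1.0000 (no arbitrage)

Around USD → NZD → ZAR → CAD → USD: 1 ÷ 0.66363 × 11.412 ÷ 13.393 × 0.77881 = 0.999976
Product ≈ 1 (deviation 0.002%, within rounding noise).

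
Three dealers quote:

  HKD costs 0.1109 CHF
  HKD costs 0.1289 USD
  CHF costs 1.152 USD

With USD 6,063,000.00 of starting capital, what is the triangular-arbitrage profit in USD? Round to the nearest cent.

Profit: USD 54,253.25

Profitable loop is USD → CHF → HKD → USD:
USD 6,063,000.00 ÷ 1.152 = CHF 5,263,020.83
CHF 5,263,020.83 ÷ 0.1109 = HKD 47,457,356.48
HKD 47,457,356.48 × 0.1289 = USD 6,117,253.25
Profit = USD 6,117,253.25 − USD 6,063,000.00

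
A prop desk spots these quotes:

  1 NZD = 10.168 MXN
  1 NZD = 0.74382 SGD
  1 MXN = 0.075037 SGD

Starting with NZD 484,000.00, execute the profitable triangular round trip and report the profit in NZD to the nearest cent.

Profitable loop is NZD → MXN → SGD → NZD:
NZD 484,000.00 × 10.168 = MXN 4,921,312.00
MXN 4,921,312.00 × 0.075037 = SGD 369,280.49
SGD 369,280.49 ÷ 0.74382 = NZD 496,464.86
Profit = NZD 496,464.86 − NZD 484,000.00

Profit: NZD 12,464.86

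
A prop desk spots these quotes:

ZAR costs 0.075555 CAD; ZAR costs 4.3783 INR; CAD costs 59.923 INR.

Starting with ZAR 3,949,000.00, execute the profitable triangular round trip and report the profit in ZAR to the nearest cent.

Profit: ZAR 134,554.68

Profitable loop is ZAR → CAD → INR → ZAR:
ZAR 3,949,000.00 × 0.075555 = CAD 298,366.70
CAD 298,366.70 × 59.923 = INR 17,879,027.46
INR 17,879,027.46 ÷ 4.3783 = ZAR 4,083,554.68
Profit = ZAR 4,083,554.68 − ZAR 3,949,000.00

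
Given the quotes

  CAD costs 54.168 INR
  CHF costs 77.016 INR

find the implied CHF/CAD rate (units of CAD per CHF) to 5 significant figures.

CHF/CAD = 1.4218

1 CHF × 77.016 = 77.016 INR
77.016 INR ÷ 54.168 = 1.4218 CAD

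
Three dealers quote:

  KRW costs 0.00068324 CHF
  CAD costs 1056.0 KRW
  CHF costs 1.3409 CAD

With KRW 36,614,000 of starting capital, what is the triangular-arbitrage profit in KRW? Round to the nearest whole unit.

Profitable loop is KRW → CAD → CHF → KRW:
KRW 36,614,000 ÷ 1056.0 = CAD 34,672.35
CAD 34,672.35 ÷ 1.3409 = CHF 25,857.52
CHF 25,857.52 ÷ 0.00068324 = KRW 37,845,442
Profit = KRW 37,845,442 − KRW 36,614,000

Profit: KRW 1,231,442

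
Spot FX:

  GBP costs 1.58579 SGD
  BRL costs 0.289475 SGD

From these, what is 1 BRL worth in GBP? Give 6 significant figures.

1 BRL × 0.289475 = 0.289475 SGD
0.289475 SGD ÷ 1.58579 = 0.182543 GBP

BRL/GBP = 0.182543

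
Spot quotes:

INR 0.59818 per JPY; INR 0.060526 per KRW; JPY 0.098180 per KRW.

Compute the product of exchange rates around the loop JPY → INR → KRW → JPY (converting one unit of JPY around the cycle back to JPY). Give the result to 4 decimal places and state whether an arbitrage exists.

0.9703 (arbitrage exists)

Around JPY → INR → KRW → JPY: 1 × 0.59818 ÷ 0.060526 × 0.098180 = 0.970315
Product < 1; profitable direction is JPY → KRW → INR → JPY.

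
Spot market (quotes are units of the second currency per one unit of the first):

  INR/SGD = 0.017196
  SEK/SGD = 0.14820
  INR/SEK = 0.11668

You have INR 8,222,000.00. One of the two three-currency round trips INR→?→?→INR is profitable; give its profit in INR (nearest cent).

Profit: INR 45,889.43

Profitable loop is INR → SEK → SGD → INR:
INR 8,222,000.00 × 0.11668 = SEK 959,342.96
SEK 959,342.96 × 0.14820 = SGD 142,174.63
SGD 142,174.63 ÷ 0.017196 = INR 8,267,889.43
Profit = INR 8,267,889.43 − INR 8,222,000.00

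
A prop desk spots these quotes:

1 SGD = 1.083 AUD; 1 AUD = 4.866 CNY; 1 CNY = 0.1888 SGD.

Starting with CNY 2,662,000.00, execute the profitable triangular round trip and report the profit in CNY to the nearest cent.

Profitable loop is CNY → AUD → SGD → CNY:
CNY 2,662,000.00 ÷ 4.866 = AUD 547,061.24
AUD 547,061.24 ÷ 1.083 = SGD 505,135.03
SGD 505,135.03 ÷ 0.1888 = CNY 2,675,503.36
Profit = CNY 2,675,503.36 − CNY 2,662,000.00

Profit: CNY 13,503.36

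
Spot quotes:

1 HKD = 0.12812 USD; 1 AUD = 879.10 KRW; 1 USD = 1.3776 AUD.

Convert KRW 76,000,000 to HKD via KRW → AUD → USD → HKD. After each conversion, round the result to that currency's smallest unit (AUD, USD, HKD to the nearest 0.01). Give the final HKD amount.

HKD 489,818.53

KRW 76,000,000 ÷ 879.10 = AUD 86,452.05
AUD 86,452.05 ÷ 1.3776 = USD 62,755.55
USD 62,755.55 ÷ 0.12812 = HKD 489,818.53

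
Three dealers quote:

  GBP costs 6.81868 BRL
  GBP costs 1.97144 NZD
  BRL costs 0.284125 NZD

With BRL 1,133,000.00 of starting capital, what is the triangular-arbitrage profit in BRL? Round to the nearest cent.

Profit: BRL 19,932.06

Profitable loop is BRL → GBP → NZD → BRL:
BRL 1,133,000.00 ÷ 6.81868 = GBP 166,161.19
GBP 166,161.19 × 1.97144 = NZD 327,576.82
NZD 327,576.82 ÷ 0.284125 = BRL 1,152,932.06
Profit = BRL 1,152,932.06 − BRL 1,133,000.00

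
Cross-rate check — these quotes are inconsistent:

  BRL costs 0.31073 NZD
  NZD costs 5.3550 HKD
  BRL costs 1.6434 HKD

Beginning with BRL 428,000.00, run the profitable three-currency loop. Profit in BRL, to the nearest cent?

Profit: BRL 5,354.34

Profitable loop is BRL → NZD → HKD → BRL:
BRL 428,000.00 × 0.31073 = NZD 132,992.44
NZD 132,992.44 × 5.3550 = HKD 712,174.52
HKD 712,174.52 ÷ 1.6434 = BRL 433,354.34
Profit = BRL 433,354.34 − BRL 428,000.00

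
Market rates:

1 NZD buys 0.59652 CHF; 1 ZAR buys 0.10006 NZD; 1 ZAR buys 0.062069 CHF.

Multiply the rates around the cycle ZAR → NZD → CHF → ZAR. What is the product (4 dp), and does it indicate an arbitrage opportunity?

Around ZAR → NZD → CHF → ZAR: 1 × 0.10006 × 0.59652 ÷ 0.062069 = 0.961636
Product < 1; profitable direction is ZAR → CHF → NZD → ZAR.

0.9616 (arbitrage exists)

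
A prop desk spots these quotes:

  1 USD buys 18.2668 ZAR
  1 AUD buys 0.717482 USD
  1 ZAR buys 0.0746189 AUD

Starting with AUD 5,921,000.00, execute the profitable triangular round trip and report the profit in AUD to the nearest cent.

Profitable loop is AUD → ZAR → USD → AUD:
AUD 5,921,000.00 ÷ 0.0746189 = ZAR 79,349,869.81
ZAR 79,349,869.81 ÷ 18.2668 = USD 4,343,939.27
USD 4,343,939.27 ÷ 0.717482 = AUD 6,054,422.64
Profit = AUD 6,054,422.64 − AUD 5,921,000.00

Profit: AUD 133,422.64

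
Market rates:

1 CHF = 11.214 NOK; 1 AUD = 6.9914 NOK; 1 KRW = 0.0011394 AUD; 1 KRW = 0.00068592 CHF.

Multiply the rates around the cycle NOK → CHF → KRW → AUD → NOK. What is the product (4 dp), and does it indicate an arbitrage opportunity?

Around NOK → CHF → KRW → AUD → NOK: 1 ÷ 11.214 ÷ 0.00068592 × 0.0011394 × 6.9914 = 1.035634
Product > 1; profitable direction is NOK → CHF → KRW → AUD → NOK.

1.0356 (arbitrage exists)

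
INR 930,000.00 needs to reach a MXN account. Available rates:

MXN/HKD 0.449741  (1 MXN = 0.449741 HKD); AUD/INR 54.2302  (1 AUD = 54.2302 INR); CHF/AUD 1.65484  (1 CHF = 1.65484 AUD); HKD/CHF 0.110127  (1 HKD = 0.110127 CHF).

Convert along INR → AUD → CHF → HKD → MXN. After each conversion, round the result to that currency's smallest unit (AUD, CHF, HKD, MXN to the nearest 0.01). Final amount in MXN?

INR 930,000.00 ÷ 54.2302 = AUD 17,149.12
AUD 17,149.12 ÷ 1.65484 = CHF 10,363.01
CHF 10,363.01 ÷ 0.110127 = HKD 94,100.54
HKD 94,100.54 ÷ 0.449741 = MXN 209,232.74

MXN 209,232.74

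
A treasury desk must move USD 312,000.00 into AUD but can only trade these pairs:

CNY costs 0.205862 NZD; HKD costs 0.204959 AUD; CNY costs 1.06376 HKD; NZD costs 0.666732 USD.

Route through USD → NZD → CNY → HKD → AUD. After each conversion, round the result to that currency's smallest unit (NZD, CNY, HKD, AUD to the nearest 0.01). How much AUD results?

USD 312,000.00 ÷ 0.666732 = NZD 467,954.14
NZD 467,954.14 ÷ 0.205862 = CNY 2,273,144.83
CNY 2,273,144.83 × 1.06376 = HKD 2,418,080.54
HKD 2,418,080.54 × 0.204959 = AUD 495,607.37

AUD 495,607.37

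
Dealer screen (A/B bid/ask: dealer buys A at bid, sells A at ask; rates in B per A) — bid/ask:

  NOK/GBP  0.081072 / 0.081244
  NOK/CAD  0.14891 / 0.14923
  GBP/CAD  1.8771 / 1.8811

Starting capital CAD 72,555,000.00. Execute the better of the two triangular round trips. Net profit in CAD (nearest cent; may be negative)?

Best loop CAD → NOK → GBP → CAD:
CAD 72,555,000.00 ÷ 0.14923 (buy NOK at ask) = NOK 486,195,805.13
NOK 486,195,805.13 × 0.081072 (sell NOK at bid) = GBP 39,416,866.31
GBP 39,416,866.31 × 1.8771 (sell GBP at bid) = CAD 73,989,399.76

Net profit: CAD 1,434,399.76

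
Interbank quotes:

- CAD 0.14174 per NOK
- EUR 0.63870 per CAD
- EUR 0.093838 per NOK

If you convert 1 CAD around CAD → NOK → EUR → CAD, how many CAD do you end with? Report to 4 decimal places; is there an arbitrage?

1.0365 (arbitrage exists)

Around CAD → NOK → EUR → CAD: 1 ÷ 0.14174 × 0.093838 ÷ 0.63870 = 1.036548
Product > 1; profitable direction is CAD → NOK → EUR → CAD.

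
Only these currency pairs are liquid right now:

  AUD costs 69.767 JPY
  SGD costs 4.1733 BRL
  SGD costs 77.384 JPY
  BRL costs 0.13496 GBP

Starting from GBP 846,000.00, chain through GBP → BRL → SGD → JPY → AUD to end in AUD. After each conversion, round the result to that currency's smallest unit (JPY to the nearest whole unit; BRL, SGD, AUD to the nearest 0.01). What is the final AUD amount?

AUD 1,666,045.34

GBP 846,000.00 ÷ 0.13496 = BRL 6,268,524.01
BRL 6,268,524.01 ÷ 4.1733 = SGD 1,502,054.49
SGD 1,502,054.49 × 77.384 = JPY 116,234,985
JPY 116,234,985 ÷ 69.767 = AUD 1,666,045.34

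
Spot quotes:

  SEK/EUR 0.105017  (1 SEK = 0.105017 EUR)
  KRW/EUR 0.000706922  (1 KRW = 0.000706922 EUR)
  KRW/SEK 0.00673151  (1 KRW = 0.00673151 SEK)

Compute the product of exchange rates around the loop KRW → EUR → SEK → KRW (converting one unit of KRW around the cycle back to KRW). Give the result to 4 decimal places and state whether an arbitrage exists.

Around KRW → EUR → SEK → KRW: 1 × 0.000706922 ÷ 0.105017 ÷ 0.00673151 = 0.999999
Product ≈ 1 (deviation 0.000%, within rounding noise).

1.0000 (no arbitrage)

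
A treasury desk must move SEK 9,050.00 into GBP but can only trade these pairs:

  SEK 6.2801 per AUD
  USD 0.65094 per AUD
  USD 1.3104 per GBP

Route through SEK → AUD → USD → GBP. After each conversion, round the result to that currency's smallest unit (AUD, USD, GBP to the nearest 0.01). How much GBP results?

GBP 715.84

SEK 9,050.00 ÷ 6.2801 = AUD 1,441.06
AUD 1,441.06 × 0.65094 = USD 938.04
USD 938.04 ÷ 1.3104 = GBP 715.84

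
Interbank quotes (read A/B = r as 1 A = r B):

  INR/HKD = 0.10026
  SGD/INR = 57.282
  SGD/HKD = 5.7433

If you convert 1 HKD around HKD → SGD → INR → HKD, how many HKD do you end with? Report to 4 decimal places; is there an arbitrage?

1.0000 (no arbitrage)

Around HKD → SGD → INR → HKD: 1 ÷ 5.7433 × 57.282 × 0.10026 = 0.999964
Product ≈ 1 (deviation 0.004%, within rounding noise).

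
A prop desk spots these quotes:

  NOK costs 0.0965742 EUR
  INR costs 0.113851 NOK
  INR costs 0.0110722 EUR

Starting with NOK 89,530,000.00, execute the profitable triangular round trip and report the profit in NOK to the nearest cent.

Profitable loop is NOK → INR → EUR → NOK:
NOK 89,530,000.00 ÷ 0.113851 = INR 786,378,687.93
INR 786,378,687.93 × 0.0110722 = EUR 8,706,942.11
EUR 8,706,942.11 ÷ 0.0965742 = NOK 90,158,055.76
Profit = NOK 90,158,055.76 − NOK 89,530,000.00

Profit: NOK 628,055.76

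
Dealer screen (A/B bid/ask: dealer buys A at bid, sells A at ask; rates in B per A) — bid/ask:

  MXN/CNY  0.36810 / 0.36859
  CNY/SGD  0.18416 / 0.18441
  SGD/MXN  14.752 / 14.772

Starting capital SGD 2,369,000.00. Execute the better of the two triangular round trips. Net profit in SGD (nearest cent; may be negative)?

Net profit: SGD 65.61

Best loop SGD → MXN → CNY → SGD:
SGD 2,369,000.00 × 14.752 (sell SGD at bid) = MXN 34,947,488.00
MXN 34,947,488.00 × 0.36810 (sell MXN at bid) = CNY 12,864,170.33
CNY 12,864,170.33 × 0.18416 (sell CNY at bid) = SGD 2,369,065.61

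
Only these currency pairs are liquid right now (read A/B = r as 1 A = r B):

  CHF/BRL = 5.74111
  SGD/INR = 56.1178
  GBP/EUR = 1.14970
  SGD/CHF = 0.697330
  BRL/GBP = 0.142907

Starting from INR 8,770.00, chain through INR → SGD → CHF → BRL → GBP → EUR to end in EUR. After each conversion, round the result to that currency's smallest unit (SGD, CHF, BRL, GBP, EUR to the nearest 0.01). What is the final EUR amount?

EUR 102.79

INR 8,770.00 ÷ 56.1178 = SGD 156.28
SGD 156.28 × 0.697330 = CHF 108.98
CHF 108.98 × 5.74111 = BRL 625.67
BRL 625.67 × 0.142907 = GBP 89.41
GBP 89.41 × 1.14970 = EUR 102.79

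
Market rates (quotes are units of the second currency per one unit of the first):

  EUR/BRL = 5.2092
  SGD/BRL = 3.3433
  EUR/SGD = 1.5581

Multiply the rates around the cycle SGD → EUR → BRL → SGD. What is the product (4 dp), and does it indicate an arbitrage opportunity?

Around SGD → EUR → BRL → SGD: 1 ÷ 1.5581 × 5.2092 ÷ 3.3433 = 1.000001
Product ≈ 1 (deviation 0.000%, within rounding noise).

1.0000 (no arbitrage)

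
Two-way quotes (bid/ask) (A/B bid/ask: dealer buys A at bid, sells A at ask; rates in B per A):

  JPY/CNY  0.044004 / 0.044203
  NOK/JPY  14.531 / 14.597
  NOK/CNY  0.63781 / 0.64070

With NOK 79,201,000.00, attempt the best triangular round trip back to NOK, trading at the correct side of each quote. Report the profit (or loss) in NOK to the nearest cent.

Net result: NOK -157,966.38 (no profitable arbitrage after spreads)

Best loop NOK → JPY → CNY → NOK:
NOK 79,201,000.00 × 14.531 (sell NOK at bid) = JPY 1,150,869,731
JPY 1,150,869,731 × 0.044004 (sell JPY at bid) = CNY 50,642,871.64
CNY 50,642,871.64 ÷ 0.64070 (buy NOK at ask) = NOK 79,043,033.62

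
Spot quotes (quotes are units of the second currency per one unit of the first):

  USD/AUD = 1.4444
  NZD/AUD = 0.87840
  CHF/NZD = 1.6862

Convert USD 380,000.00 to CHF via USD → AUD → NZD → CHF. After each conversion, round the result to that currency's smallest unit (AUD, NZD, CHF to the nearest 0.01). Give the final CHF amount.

USD 380,000.00 × 1.4444 = AUD 548,872.00
AUD 548,872.00 ÷ 0.87840 = NZD 624,854.28
NZD 624,854.28 ÷ 1.6862 = CHF 370,569.49

CHF 370,569.49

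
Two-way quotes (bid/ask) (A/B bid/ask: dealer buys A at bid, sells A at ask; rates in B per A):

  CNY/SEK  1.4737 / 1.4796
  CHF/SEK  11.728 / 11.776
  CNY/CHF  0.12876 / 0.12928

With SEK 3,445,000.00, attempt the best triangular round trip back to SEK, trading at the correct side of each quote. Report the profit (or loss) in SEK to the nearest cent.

Net profit: SEK 71,007.79

Best loop SEK → CNY → CHF → SEK:
SEK 3,445,000.00 ÷ 1.4796 (buy CNY at ask) = CNY 2,328,331.98
CNY 2,328,331.98 × 0.12876 (sell CNY at bid) = CHF 299,796.03
CHF 299,796.03 × 11.728 (sell CHF at bid) = SEK 3,516,007.79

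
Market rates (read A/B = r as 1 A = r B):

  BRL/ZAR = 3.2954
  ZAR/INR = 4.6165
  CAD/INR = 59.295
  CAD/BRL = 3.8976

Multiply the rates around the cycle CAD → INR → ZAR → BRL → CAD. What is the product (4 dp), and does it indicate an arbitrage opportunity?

1.0000 (no arbitrage)

Around CAD → INR → ZAR → BRL → CAD: 1 × 59.295 ÷ 4.6165 ÷ 3.2954 ÷ 3.8976 = 1.000000
Product ≈ 1 (deviation 0.000%, within rounding noise).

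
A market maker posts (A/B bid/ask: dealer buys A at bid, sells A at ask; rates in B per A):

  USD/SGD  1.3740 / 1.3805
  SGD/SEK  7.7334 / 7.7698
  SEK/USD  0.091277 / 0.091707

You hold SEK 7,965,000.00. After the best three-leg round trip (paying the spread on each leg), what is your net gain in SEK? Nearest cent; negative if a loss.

Net profit: SEK 132,240.57

Best loop SEK → SGD → USD → SEK:
SEK 7,965,000.00 ÷ 7.7698 (buy SGD at ask) = SGD 1,025,122.91
SGD 1,025,122.91 ÷ 1.3805 (buy USD at ask) = USD 742,573.64
USD 742,573.64 ÷ 0.091707 (buy SEK at ask) = SEK 8,097,240.57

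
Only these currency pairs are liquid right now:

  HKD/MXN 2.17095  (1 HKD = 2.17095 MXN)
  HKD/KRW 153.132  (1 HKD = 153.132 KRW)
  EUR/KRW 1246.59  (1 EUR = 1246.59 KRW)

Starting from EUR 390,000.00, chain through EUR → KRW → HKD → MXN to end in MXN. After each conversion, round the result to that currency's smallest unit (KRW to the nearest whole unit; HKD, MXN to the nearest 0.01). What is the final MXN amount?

MXN 6,892,426.00

EUR 390,000.00 × 1246.59 = KRW 486,170,100
KRW 486,170,100 ÷ 153.132 = HKD 3,174,843.27
HKD 3,174,843.27 × 2.17095 = MXN 6,892,426.00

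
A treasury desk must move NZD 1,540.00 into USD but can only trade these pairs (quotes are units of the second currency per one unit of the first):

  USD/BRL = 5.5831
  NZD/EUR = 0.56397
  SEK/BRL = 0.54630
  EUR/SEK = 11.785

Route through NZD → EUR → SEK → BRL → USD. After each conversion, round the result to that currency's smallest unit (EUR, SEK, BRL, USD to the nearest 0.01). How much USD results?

NZD 1,540.00 × 0.56397 = EUR 868.51
EUR 868.51 × 11.785 = SEK 10,235.39
SEK 10,235.39 × 0.54630 = BRL 5,591.59
BRL 5,591.59 ÷ 5.5831 = USD 1,001.52

USD 1,001.52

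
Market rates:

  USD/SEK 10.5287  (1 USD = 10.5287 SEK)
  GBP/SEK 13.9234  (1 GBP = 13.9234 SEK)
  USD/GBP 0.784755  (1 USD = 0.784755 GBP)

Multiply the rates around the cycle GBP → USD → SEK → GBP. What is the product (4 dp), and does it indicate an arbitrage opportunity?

0.9636 (arbitrage exists)

Around GBP → USD → SEK → GBP: 1 ÷ 0.784755 × 10.5287 ÷ 13.9234 = 0.963597
Product < 1; profitable direction is GBP → SEK → USD → GBP.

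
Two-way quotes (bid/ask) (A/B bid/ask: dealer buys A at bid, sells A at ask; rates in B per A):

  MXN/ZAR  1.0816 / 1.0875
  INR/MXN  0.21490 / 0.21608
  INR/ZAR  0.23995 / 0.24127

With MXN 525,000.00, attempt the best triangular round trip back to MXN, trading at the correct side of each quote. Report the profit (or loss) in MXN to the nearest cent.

Best loop MXN → INR → ZAR → MXN:
MXN 525,000.00 ÷ 0.21608 (buy INR at ask) = INR 2,429,655.68
INR 2,429,655.68 × 0.23995 (sell INR at bid) = ZAR 582,995.88
ZAR 582,995.88 ÷ 1.0875 (buy MXN at ask) = MXN 536,088.17

Net profit: MXN 11,088.17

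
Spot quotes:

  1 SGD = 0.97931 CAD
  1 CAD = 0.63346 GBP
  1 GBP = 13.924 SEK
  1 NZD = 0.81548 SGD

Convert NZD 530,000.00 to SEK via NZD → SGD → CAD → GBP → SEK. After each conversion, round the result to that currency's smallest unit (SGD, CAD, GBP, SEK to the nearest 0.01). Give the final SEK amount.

SEK 3,733,297.31

NZD 530,000.00 × 0.81548 = SGD 432,204.40
SGD 432,204.40 × 0.97931 = CAD 423,262.09
CAD 423,262.09 × 0.63346 = GBP 268,119.60
GBP 268,119.60 × 13.924 = SEK 3,733,297.31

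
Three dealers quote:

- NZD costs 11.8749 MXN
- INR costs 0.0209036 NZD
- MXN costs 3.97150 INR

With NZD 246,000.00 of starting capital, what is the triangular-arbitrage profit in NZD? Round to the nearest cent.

Profitable loop is NZD → INR → MXN → NZD:
NZD 246,000.00 ÷ 0.0209036 = INR 11,768,307.85
INR 11,768,307.85 ÷ 3.97150 = MXN 2,963,189.69
MXN 2,963,189.69 ÷ 11.8749 = NZD 249,533.86
Profit = NZD 249,533.86 − NZD 246,000.00

Profit: NZD 3,533.86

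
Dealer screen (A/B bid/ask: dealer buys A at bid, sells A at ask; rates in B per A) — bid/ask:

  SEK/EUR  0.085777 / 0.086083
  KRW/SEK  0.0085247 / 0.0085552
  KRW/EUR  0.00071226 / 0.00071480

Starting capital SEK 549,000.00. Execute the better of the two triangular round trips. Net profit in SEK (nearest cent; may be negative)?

Best loop SEK → EUR → KRW → SEK:
SEK 549,000.00 × 0.085777 (sell SEK at bid) = EUR 47,091.57
EUR 47,091.57 ÷ 0.00071480 (buy KRW at ask) = KRW 65,880,768
KRW 65,880,768 × 0.0085247 (sell KRW at bid) = SEK 561,613.78

Net profit: SEK 12,613.78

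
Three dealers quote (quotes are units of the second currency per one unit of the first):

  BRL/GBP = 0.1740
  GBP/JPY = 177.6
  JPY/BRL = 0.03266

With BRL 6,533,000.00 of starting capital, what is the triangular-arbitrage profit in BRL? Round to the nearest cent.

Profitable loop is BRL → GBP → JPY → BRL:
BRL 6,533,000.00 × 0.1740 = GBP 1,136,742.00
GBP 1,136,742.00 × 177.6 = JPY 201,885,379
JPY 201,885,379 × 0.03266 = BRL 6,593,576.48
Profit = BRL 6,593,576.48 − BRL 6,533,000.00

Profit: BRL 60,576.48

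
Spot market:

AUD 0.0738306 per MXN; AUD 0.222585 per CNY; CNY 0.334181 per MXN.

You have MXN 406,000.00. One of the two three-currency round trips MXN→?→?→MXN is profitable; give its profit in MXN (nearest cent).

Profitable loop is MXN → CNY → AUD → MXN:
MXN 406,000.00 × 0.334181 = CNY 135,677.49
CNY 135,677.49 × 0.222585 = AUD 30,199.77
AUD 30,199.77 ÷ 0.0738306 = MXN 409,041.42
Profit = MXN 409,041.42 − MXN 406,000.00

Profit: MXN 3,041.42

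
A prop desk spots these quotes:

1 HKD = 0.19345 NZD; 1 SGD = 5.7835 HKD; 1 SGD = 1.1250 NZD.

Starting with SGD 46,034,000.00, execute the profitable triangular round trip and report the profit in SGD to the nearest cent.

Profit: SGD 254,356.58

Profitable loop is SGD → NZD → HKD → SGD:
SGD 46,034,000.00 × 1.1250 = NZD 51,788,250.00
NZD 51,788,250.00 ÷ 0.19345 = HKD 267,708,710.26
HKD 267,708,710.26 ÷ 5.7835 = SGD 46,288,356.58
Profit = SGD 46,288,356.58 − SGD 46,034,000.00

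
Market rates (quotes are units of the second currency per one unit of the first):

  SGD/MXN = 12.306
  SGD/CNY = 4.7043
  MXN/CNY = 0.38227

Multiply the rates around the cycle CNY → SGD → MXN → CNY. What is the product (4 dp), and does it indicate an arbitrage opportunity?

Around CNY → SGD → MXN → CNY: 1 ÷ 4.7043 × 12.306 × 0.38227 = 0.999982
Product ≈ 1 (deviation 0.002%, within rounding noise).

1.0000 (no arbitrage)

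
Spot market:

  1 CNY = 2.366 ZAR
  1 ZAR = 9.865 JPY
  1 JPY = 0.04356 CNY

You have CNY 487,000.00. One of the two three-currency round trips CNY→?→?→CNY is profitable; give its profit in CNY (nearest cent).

Profit: CNY 8,140.74

Profitable loop is CNY → ZAR → JPY → CNY:
CNY 487,000.00 × 2.366 = ZAR 1,152,242.00
ZAR 1,152,242.00 × 9.865 = JPY 11,366,867
JPY 11,366,867 × 0.04356 = CNY 495,140.74
Profit = CNY 495,140.74 − CNY 487,000.00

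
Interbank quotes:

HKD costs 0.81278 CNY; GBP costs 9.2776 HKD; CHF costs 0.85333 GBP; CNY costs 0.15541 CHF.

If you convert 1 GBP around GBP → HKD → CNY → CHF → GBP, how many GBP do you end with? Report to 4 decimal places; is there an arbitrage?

Around GBP → HKD → CNY → CHF → GBP: 1 × 9.2776 × 0.81278 × 0.15541 × 0.85333 = 1.000011
Product ≈ 1 (deviation 0.001%, within rounding noise).

1.0000 (no arbitrage)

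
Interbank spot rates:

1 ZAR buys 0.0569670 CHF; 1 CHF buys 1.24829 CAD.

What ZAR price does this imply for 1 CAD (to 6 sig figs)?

CAD/ZAR = 14.0625

1 CAD ÷ 1.24829 = 0.801096 CHF
0.801096 CHF ÷ 0.0569670 = 14.0625 ZAR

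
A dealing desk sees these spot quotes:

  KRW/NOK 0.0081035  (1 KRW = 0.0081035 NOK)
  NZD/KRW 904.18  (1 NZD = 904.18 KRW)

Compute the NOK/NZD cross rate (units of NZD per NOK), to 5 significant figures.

NOK/NZD = 0.13648

1 NOK ÷ 0.0081035 = 123.403 KRW
123.403 KRW ÷ 904.18 = 0.136481 NZD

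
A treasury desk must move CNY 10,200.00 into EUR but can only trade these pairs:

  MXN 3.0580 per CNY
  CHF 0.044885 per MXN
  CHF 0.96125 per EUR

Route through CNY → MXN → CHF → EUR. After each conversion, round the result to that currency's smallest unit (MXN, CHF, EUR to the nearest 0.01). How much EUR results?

CNY 10,200.00 × 3.0580 = MXN 31,191.60
MXN 31,191.60 × 0.044885 = CHF 1,400.03
CHF 1,400.03 ÷ 0.96125 = EUR 1,456.47

EUR 1,456.47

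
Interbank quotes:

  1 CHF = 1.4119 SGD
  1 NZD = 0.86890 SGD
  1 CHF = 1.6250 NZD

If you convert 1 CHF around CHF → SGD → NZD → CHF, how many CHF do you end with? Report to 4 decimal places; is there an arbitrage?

1.0000 (no arbitrage)

Around CHF → SGD → NZD → CHF: 1 × 1.4119 ÷ 0.86890 ÷ 1.6250 = 0.999956
Product ≈ 1 (deviation 0.004%, within rounding noise).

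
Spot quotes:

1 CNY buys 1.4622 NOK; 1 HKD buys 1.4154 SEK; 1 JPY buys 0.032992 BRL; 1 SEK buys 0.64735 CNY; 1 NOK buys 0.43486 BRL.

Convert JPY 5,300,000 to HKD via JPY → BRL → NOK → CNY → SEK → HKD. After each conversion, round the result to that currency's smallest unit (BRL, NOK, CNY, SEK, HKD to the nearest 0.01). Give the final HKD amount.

HKD 300,130.36

JPY 5,300,000 × 0.032992 = BRL 174,857.60
BRL 174,857.60 ÷ 0.43486 = NOK 402,100.91
NOK 402,100.91 ÷ 1.4622 = CNY 274,997.20
CNY 274,997.20 ÷ 0.64735 = SEK 424,804.51
SEK 424,804.51 ÷ 1.4154 = HKD 300,130.36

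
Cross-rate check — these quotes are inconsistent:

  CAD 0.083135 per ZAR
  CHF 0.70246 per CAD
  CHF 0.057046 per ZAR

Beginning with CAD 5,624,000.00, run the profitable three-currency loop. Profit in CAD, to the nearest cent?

Profit: CAD 133,389.55

Profitable loop is CAD → CHF → ZAR → CAD:
CAD 5,624,000.00 × 0.70246 = CHF 3,950,635.04
CHF 3,950,635.04 ÷ 0.057046 = ZAR 69,253,497.88
ZAR 69,253,497.88 × 0.083135 = CAD 5,757,389.55
Profit = CAD 5,757,389.55 − CAD 5,624,000.00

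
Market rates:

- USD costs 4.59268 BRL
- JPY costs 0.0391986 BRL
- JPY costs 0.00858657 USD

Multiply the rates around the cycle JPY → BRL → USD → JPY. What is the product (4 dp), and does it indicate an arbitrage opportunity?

Around JPY → BRL → USD → JPY: 1 × 0.0391986 ÷ 4.59268 ÷ 0.00858657 = 0.993996
Product < 1; profitable direction is JPY → USD → BRL → JPY.

0.9940 (arbitrage exists)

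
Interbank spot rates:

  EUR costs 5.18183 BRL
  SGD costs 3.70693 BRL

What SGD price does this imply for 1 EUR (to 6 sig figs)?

1 EUR × 5.18183 = 5.18183 BRL
5.18183 BRL ÷ 3.70693 = 1.39788 SGD

EUR/SGD = 1.39788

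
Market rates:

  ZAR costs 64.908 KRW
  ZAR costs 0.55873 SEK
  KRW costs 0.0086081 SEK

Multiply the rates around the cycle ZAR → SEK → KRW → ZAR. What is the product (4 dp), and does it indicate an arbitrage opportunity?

Around ZAR → SEK → KRW → ZAR: 1 × 0.55873 ÷ 0.0086081 ÷ 64.908 = 0.999992
Product ≈ 1 (deviation 0.001%, within rounding noise).

1.0000 (no arbitrage)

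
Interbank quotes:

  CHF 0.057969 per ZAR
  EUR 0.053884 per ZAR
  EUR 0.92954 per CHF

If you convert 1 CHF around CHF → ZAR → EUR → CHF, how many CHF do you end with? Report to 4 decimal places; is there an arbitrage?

1.0000 (no arbitrage)

Around CHF → ZAR → EUR → CHF: 1 ÷ 0.057969 × 0.053884 ÷ 0.92954 = 0.999991
Product ≈ 1 (deviation 0.001%, within rounding noise).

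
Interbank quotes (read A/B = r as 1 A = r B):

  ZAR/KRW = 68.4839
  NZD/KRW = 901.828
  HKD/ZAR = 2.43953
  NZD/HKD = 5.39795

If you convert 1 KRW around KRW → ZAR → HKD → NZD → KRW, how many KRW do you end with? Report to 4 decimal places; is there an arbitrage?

1.0000 (no arbitrage)

Around KRW → ZAR → HKD → NZD → KRW: 1 ÷ 68.4839 ÷ 2.43953 ÷ 5.39795 × 901.828 = 1.000000
Product ≈ 1 (deviation 0.000%, within rounding noise).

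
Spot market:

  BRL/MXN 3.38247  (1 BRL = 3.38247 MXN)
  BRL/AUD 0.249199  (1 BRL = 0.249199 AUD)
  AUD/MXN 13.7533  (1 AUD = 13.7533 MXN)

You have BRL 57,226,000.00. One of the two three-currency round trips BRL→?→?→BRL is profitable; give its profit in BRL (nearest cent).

Profit: BRL 758,597.74

Profitable loop is BRL → AUD → MXN → BRL:
BRL 57,226,000.00 × 0.249199 = AUD 14,260,661.97
AUD 14,260,661.97 × 13.7533 = MXN 196,131,162.33
MXN 196,131,162.33 ÷ 3.38247 = BRL 57,984,597.74
Profit = BRL 57,984,597.74 − BRL 57,226,000.00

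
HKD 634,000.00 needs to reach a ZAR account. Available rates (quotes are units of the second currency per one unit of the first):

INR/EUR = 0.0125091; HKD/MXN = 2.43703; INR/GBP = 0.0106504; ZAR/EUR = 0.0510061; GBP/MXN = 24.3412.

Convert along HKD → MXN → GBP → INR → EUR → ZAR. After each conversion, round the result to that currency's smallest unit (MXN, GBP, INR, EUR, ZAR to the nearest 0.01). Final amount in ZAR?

HKD 634,000.00 × 2.43703 = MXN 1,545,077.02
MXN 1,545,077.02 ÷ 24.3412 = GBP 63,475.79
GBP 63,475.79 ÷ 0.0106504 = INR 5,959,944.23
INR 5,959,944.23 × 0.0125091 = EUR 74,553.54
EUR 74,553.54 ÷ 0.0510061 = ZAR 1,461,659.29

ZAR 1,461,659.29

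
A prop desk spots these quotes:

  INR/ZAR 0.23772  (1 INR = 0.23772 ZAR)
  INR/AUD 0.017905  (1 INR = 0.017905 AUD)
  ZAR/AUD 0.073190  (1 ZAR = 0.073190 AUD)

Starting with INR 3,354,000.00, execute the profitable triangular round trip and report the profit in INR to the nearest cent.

Profit: INR 97,595.67

Profitable loop is INR → AUD → ZAR → INR:
INR 3,354,000.00 × 0.017905 = AUD 60,053.37
AUD 60,053.37 ÷ 0.073190 = ZAR 820,513.32
ZAR 820,513.32 ÷ 0.23772 = INR 3,451,595.67
Profit = INR 3,451,595.67 − INR 3,354,000.00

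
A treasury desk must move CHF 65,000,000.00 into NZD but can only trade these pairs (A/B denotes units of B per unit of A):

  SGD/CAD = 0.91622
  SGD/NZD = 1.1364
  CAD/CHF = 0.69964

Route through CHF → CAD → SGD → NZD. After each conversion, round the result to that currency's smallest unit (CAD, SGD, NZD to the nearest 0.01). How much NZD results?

CHF 65,000,000.00 ÷ 0.69964 = CAD 92,904,922.53
CAD 92,904,922.53 ÷ 0.91622 = SGD 101,400,234.15
SGD 101,400,234.15 × 1.1364 = NZD 115,231,226.09

NZD 115,231,226.09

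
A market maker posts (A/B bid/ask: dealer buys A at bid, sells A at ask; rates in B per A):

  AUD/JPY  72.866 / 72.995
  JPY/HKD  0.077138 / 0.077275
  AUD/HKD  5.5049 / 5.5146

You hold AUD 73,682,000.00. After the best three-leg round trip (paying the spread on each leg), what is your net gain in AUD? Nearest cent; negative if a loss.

Net profit: AUD 1,418,130.76

Best loop AUD → JPY → HKD → AUD:
AUD 73,682,000.00 × 72.866 (sell AUD at bid) = JPY 5,368,912,612
JPY 5,368,912,612 × 0.077138 (sell JPY at bid) = HKD 414,147,181.06
HKD 414,147,181.06 ÷ 5.5146 (buy AUD at ask) = AUD 75,100,130.76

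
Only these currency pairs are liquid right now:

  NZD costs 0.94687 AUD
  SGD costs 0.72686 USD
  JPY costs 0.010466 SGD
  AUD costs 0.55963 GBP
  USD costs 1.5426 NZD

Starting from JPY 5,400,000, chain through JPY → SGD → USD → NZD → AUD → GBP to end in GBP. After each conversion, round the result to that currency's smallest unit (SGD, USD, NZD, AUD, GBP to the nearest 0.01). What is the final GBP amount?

GBP 33,579.17

JPY 5,400,000 × 0.010466 = SGD 56,516.40
SGD 56,516.40 × 0.72686 = USD 41,079.51
USD 41,079.51 × 1.5426 = NZD 63,369.25
NZD 63,369.25 × 0.94687 = AUD 60,002.44
AUD 60,002.44 × 0.55963 = GBP 33,579.17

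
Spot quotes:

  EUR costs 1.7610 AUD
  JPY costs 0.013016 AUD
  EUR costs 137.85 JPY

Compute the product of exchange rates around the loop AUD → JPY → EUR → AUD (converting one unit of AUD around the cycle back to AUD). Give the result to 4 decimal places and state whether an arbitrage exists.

0.9815 (arbitrage exists)

Around AUD → JPY → EUR → AUD: 1 ÷ 0.013016 ÷ 137.85 × 1.7610 = 0.981466
Product < 1; profitable direction is AUD → EUR → JPY → AUD.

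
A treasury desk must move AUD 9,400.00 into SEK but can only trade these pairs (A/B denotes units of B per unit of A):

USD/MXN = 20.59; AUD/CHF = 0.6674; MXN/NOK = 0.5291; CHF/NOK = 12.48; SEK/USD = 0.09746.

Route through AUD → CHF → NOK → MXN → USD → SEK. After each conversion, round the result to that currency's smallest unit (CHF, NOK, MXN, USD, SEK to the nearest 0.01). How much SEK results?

SEK 73,740.82

AUD 9,400.00 × 0.6674 = CHF 6,273.56
CHF 6,273.56 × 12.48 = NOK 78,294.03
NOK 78,294.03 ÷ 0.5291 = MXN 147,975.86
MXN 147,975.86 ÷ 20.59 = USD 7,186.78
USD 7,186.78 ÷ 0.09746 = SEK 73,740.82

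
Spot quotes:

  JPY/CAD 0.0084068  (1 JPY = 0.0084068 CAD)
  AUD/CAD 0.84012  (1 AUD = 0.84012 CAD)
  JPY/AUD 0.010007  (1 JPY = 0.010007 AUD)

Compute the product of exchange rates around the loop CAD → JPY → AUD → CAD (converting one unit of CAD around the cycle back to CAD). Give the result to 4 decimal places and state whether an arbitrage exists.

1.0000 (no arbitrage)

Around CAD → JPY → AUD → CAD: 1 ÷ 0.0084068 × 0.010007 × 0.84012 = 1.000033
Product ≈ 1 (deviation 0.003%, within rounding noise).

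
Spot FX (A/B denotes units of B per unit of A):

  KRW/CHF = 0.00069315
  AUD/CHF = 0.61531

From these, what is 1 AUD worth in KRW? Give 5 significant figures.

1 AUD × 0.61531 = 0.61531 CHF
0.61531 CHF ÷ 0.00069315 = 887.701 KRW

AUD/KRW = 887.70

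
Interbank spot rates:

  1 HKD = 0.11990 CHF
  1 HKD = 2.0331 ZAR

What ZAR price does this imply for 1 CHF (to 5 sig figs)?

1 CHF ÷ 0.11990 = 8.34028 HKD
8.34028 HKD × 2.0331 = 16.9566 ZAR

CHF/ZAR = 16.957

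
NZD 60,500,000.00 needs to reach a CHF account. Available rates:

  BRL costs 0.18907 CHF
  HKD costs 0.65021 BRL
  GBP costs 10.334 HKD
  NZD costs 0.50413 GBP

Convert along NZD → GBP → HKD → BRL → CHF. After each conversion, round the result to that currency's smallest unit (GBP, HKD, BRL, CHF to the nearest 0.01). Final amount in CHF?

CHF 38,747,406.86

NZD 60,500,000.00 × 0.50413 = GBP 30,499,865.00
GBP 30,499,865.00 × 10.334 = HKD 315,185,604.91
HKD 315,185,604.91 × 0.65021 = BRL 204,936,832.17
BRL 204,936,832.17 × 0.18907 = CHF 38,747,406.86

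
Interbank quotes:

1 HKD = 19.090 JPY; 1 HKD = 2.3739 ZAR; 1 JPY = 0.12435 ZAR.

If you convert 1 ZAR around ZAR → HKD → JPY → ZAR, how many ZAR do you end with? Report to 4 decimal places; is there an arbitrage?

Around ZAR → HKD → JPY → ZAR: 1 ÷ 2.3739 × 19.090 × 0.12435 = 0.999975
Product ≈ 1 (deviation 0.002%, within rounding noise).

1.0000 (no arbitrage)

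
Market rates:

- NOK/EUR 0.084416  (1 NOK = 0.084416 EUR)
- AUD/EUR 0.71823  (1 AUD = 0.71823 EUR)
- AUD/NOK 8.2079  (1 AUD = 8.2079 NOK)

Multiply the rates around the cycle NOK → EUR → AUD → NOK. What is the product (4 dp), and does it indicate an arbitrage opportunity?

Around NOK → EUR → AUD → NOK: 1 × 0.084416 ÷ 0.71823 × 8.2079 = 0.964702
Product < 1; profitable direction is NOK → AUD → EUR → NOK.

0.9647 (arbitrage exists)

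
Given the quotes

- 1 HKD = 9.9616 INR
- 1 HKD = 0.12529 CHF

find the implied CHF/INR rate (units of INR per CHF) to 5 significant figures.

1 CHF ÷ 0.12529 = 7.98148 HKD
7.98148 HKD × 9.9616 = 79.5083 INR

CHF/INR = 79.508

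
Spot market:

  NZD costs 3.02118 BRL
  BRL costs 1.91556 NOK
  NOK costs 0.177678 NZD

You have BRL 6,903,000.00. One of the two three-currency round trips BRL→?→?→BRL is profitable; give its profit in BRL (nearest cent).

Profitable loop is BRL → NOK → NZD → BRL:
BRL 6,903,000.00 × 1.91556 = NOK 13,223,110.68
NOK 13,223,110.68 × 0.177678 = NZD 2,349,455.86
NZD 2,349,455.86 × 3.02118 = BRL 7,098,129.05
Profit = BRL 7,098,129.05 − BRL 6,903,000.00

Profit: BRL 195,129.05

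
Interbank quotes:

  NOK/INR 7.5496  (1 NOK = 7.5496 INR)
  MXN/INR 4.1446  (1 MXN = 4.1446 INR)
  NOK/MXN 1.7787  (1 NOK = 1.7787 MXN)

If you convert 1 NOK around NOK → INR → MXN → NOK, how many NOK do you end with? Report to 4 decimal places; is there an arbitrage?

1.0241 (arbitrage exists)

Around NOK → INR → MXN → NOK: 1 × 7.5496 ÷ 4.1446 ÷ 1.7787 = 1.024091
Product > 1; profitable direction is NOK → INR → MXN → NOK.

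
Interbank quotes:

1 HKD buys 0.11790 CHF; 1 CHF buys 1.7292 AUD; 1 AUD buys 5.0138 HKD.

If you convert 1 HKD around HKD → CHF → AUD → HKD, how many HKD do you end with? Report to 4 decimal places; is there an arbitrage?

Around HKD → CHF → AUD → HKD: 1 × 0.11790 × 1.7292 × 5.0138 = 1.022177
Product > 1; profitable direction is HKD → CHF → AUD → HKD.

1.0222 (arbitrage exists)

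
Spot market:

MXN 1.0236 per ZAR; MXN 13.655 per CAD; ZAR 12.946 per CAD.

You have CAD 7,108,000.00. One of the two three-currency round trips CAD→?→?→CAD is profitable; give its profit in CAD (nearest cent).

Profit: CAD 216,420.07

Profitable loop is CAD → MXN → ZAR → CAD:
CAD 7,108,000.00 × 13.655 = MXN 97,059,740.00
MXN 97,059,740.00 ÷ 1.0236 = ZAR 94,821,942.16
ZAR 94,821,942.16 ÷ 12.946 = CAD 7,324,420.07
Profit = CAD 7,324,420.07 − CAD 7,108,000.00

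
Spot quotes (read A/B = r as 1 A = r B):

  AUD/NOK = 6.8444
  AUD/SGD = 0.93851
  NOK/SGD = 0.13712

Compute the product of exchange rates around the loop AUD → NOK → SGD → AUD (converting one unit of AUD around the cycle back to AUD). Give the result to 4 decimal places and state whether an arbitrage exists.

Around AUD → NOK → SGD → AUD: 1 × 6.8444 × 0.13712 ÷ 0.93851 = 0.999994
Product ≈ 1 (deviation 0.001%, within rounding noise).

1.0000 (no arbitrage)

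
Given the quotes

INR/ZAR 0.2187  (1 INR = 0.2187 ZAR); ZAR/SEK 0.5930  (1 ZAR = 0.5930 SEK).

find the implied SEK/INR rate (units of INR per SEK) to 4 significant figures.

1 SEK ÷ 0.5930 = 1.68634 ZAR
1.68634 ZAR ÷ 0.2187 = 7.71075 INR

SEK/INR = 7.711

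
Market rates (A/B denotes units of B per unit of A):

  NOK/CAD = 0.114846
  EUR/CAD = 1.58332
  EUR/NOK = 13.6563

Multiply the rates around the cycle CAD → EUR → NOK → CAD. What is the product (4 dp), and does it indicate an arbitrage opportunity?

Around CAD → EUR → NOK → CAD: 1 ÷ 1.58332 × 13.6563 × 0.114846 = 0.990559
Product < 1; profitable direction is CAD → NOK → EUR → CAD.

0.9906 (arbitrage exists)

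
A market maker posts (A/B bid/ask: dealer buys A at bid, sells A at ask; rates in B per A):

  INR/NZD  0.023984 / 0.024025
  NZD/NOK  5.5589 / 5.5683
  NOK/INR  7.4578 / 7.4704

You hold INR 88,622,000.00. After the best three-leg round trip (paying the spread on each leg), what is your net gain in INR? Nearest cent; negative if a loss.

Net profit: INR 55,138.08

Best loop INR → NOK → NZD → INR:
INR 88,622,000.00 ÷ 7.4704 (buy NOK at ask) = NOK 11,863,086.31
NOK 11,863,086.31 ÷ 5.5683 (buy NZD at ask) = NZD 2,130,468.24
NZD 2,130,468.24 ÷ 0.024025 (buy INR at ask) = INR 88,677,138.08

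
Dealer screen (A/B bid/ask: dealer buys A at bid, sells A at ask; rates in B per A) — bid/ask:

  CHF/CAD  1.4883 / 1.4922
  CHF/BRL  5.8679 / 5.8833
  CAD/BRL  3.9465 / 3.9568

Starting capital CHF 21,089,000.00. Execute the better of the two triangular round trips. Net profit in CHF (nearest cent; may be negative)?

Net result: CHF -34,856.37 (no profitable arbitrage after spreads)

Best loop CHF → CAD → BRL → CHF:
CHF 21,089,000.00 × 1.4883 (sell CHF at bid) = CAD 31,386,758.70
CAD 31,386,758.70 × 3.9465 (sell CAD at bid) = BRL 123,867,843.21
BRL 123,867,843.21 ÷ 5.8833 (buy CHF at ask) = CHF 21,054,143.63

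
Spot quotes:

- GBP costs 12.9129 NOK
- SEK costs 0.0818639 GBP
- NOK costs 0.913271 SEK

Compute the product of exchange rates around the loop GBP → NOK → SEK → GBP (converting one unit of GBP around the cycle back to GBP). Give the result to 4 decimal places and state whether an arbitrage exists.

0.9654 (arbitrage exists)

Around GBP → NOK → SEK → GBP: 1 × 12.9129 × 0.913271 × 0.0818639 = 0.965419
Product < 1; profitable direction is GBP → SEK → NOK → GBP.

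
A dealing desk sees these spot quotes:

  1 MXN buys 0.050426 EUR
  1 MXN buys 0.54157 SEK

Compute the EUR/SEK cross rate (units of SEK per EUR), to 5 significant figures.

EUR/SEK = 10.740

1 EUR ÷ 0.050426 = 19.831 MXN
19.831 MXN × 0.54157 = 10.7399 SEK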